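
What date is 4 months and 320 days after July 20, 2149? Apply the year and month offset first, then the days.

October 6, 2150

Adding 4 months and 320 days from July 20, 2149: first the month/year part, then the days.
month 7 + 4 = 11 → November 2149.
Day 20 is valid in November, giving November 20, 2149.
Now add 320 days from November 20, 2149.
November has 30 days, so 30 − 20 = 10 days remain after November 20, 2149; 320 − 10 = 310 left.
December 2149 has 31 days: 310 − 31 = 279 left.
January 2150 has 31 days: 279 − 31 = 248 left.
February 2150 has 28 days (2150 is not a leap year): 248 − 28 = 220 left.
March 2150 has 31 days: 220 − 31 = 189 left.
April 2150 has 30 days: 189 − 30 = 159 left.
May 2150 has 31 days: 159 − 31 = 128 left.
June 2150 has 30 days: 128 − 30 = 98 left.
July 2150 has 31 days: 98 − 31 = 67 left.
August 2150 has 31 days: 67 − 31 = 36 left.
September 2150 has 30 days: 36 − 30 = 6 left.
6 days into October 2150 → October 6, 2150.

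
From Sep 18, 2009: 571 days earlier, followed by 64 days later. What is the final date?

April 29, 2008

Subtracting 571 days from September 18, 2009:
Going back 18 days from September 18, 2009 reaches the end of the previous month; 571 − 18 = 553 left.
August 2009 has 31 days: 553 − 31 = 522 left.
July 2009 has 31 days: 522 − 31 = 491 left.
June 2009 has 30 days: 491 − 30 = 461 left.
May 2009 has 31 days: 461 − 31 = 430 left.
April 2009 has 30 days: 430 − 30 = 400 left.
March 2009 has 31 days: 400 − 31 = 369 left.
February 2009 has 28 days (2009 is not a leap year): 369 − 28 = 341 left.
January 2009 has 31 days: 341 − 31 = 310 left.
December 2008 has 31 days: 310 − 31 = 279 left.
November 2008 has 30 days: 279 − 30 = 249 left.
October 2008 has 31 days: 249 − 31 = 218 left.
September 2008 has 30 days: 218 − 30 = 188 left.
August 2008 has 31 days: 188 − 31 = 157 left.
July 2008 has 31 days: 157 − 31 = 126 left.
June 2008 has 30 days: 126 − 30 = 96 left.
May 2008 has 31 days: 96 − 31 = 65 left.
April 2008 has 30 days: 65 − 30 = 35 left.
March 2008 has 31 days: 35 − 31 = 4 left.
February 2008 has 29 days; 29 − 4 = 25 → February 25, 2008.
Adding 64 days from February 25, 2008:
February has 29 days, so 29 − 25 = 4 days remain after February 25, 2008; 64 − 4 = 60 left.
March 2008 has 31 days: 60 − 31 = 29 left.
29 days into April 2008 → April 29, 2008.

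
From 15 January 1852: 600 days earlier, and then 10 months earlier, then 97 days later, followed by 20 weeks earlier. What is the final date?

June 12, 1849

Going back 600 days from January 15, 1852:
Going back 15 days from January 15, 1852 reaches the end of the previous month; 600 − 15 = 585 left.
December 1851 has 31 days: 585 − 31 = 554 left.
November 1851 has 30 days: 554 − 30 = 524 left.
October 1851 has 31 days: 524 − 31 = 493 left.
September 1851 has 30 days: 493 − 30 = 463 left.
August 1851 has 31 days: 463 − 31 = 432 left.
July 1851 has 31 days: 432 − 31 = 401 left.
June 1851 has 30 days: 401 − 30 = 371 left.
May 1851 has 31 days: 371 − 31 = 340 left.
April 1851 has 30 days: 340 − 30 = 310 left.
March 1851 has 31 days: 310 − 31 = 279 left.
February 1851 has 28 days (1851 is not a leap year): 279 − 28 = 251 left.
January 1851 has 31 days: 251 − 31 = 220 left.
December 1850 has 31 days: 220 − 31 = 189 left.
November 1850 has 30 days: 189 − 30 = 159 left.
October 1850 has 31 days: 159 − 31 = 128 left.
September 1850 has 30 days: 128 − 30 = 98 left.
August 1850 has 31 days: 98 − 31 = 67 left.
July 1850 has 31 days: 67 − 31 = 36 left.
June 1850 has 30 days: 36 − 30 = 6 left.
May 1850 has 31 days; 31 − 6 = 25 → May 25, 1850.
Going back 10 months from May 25, 1850:
month 5 − 10 = -5, which is month 7 of year 1849 → July 1849.
Day 25 is valid in July, giving July 25, 1849.
Counting forward 97 days from July 25, 1849:
July has 31 days, so 31 − 25 = 6 days remain after July 25, 1849; 97 − 6 = 91 left.
August 1849 has 31 days: 91 − 31 = 60 left.
September 1849 has 30 days: 60 − 30 = 30 left.
30 days into October 1849 → October 30, 1849.
Subtracting 20 weeks (= 140 days) from October 30, 1849:
Going back 30 days from October 30, 1849 reaches the end of the previous month; 140 − 30 = 110 left.
September 1849 has 30 days: 110 − 30 = 80 left.
August 1849 has 31 days: 80 − 31 = 49 left.
July 1849 has 31 days: 49 − 31 = 18 left.
June 1849 has 30 days; 30 − 18 = 12 → June 12, 1849.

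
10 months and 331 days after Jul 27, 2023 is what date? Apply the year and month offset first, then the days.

April 23, 2025

Adding 10 months and 331 days from July 27, 2023: first the month/year part, then the days.
month 7 + 10 = 17, which is month 5 of year 2024 → May 2024.
Day 27 is valid in May, giving May 27, 2024.
Now add 331 days from May 27, 2024.
May has 31 days, so 31 − 27 = 4 days remain after May 27, 2024; 331 − 4 = 327 left.
June 2024 has 30 days: 327 − 30 = 297 left.
July 2024 has 31 days: 297 − 31 = 266 left.
August 2024 has 31 days: 266 − 31 = 235 left.
September 2024 has 30 days: 235 − 30 = 205 left.
October 2024 has 31 days: 205 − 31 = 174 left.
November 2024 has 30 days: 174 − 30 = 144 left.
December 2024 has 31 days: 144 − 31 = 113 left.
January 2025 has 31 days: 113 − 31 = 82 left.
February 2025 has 28 days (2025 is not a leap year): 82 − 28 = 54 left.
March 2025 has 31 days: 54 − 31 = 23 left.
23 days into April 2025 → April 23, 2025.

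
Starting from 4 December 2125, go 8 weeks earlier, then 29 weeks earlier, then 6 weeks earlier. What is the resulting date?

Going back 8 weeks (= 56 days) from December 4, 2125:
Going back 4 days from December 4, 2125 reaches the end of the previous month; 56 − 4 = 52 left.
November 2125 has 30 days: 52 − 30 = 22 left.
October 2125 has 31 days; 31 − 22 = 9 → October 9, 2125.
Counting back 29 weeks (= 203 days) from October 9, 2125:
Going back 9 days from October 9, 2125 reaches the end of the previous month; 203 − 9 = 194 left.
September 2125 has 30 days: 194 − 30 = 164 left.
August 2125 has 31 days: 164 − 31 = 133 left.
July 2125 has 31 days: 133 − 31 = 102 left.
June 2125 has 30 days: 102 − 30 = 72 left.
May 2125 has 31 days: 72 − 31 = 41 left.
April 2125 has 30 days: 41 − 30 = 11 left.
March 2125 has 31 days; 31 − 11 = 20 → March 20, 2125.
Subtracting 6 weeks (= 42 days) from March 20, 2125:
Going back 20 days from March 20, 2125 reaches the end of the previous month; 42 − 20 = 22 left.
February 2125 has 28 days; 28 − 22 = 6 → February 6, 2125.

February 6, 2125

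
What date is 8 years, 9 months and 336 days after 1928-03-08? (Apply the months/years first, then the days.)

November 9, 1937

Adding 8 years, 9 months and 336 days from March 8, 1928: first the month/year part, then the days.
+8 years → 1936; month 3 + 9 = 12 → December 1936.
Day 8 is valid in December, giving December 8, 1936.
Now add 336 days from December 8, 1936.
December has 31 days, so 31 − 8 = 23 days remain after December 8, 1936; 336 − 23 = 313 left.
January 1937 has 31 days: 313 − 31 = 282 left.
February 1937 has 28 days (1937 is not a leap year): 282 − 28 = 254 left.
March 1937 has 31 days: 254 − 31 = 223 left.
April 1937 has 30 days: 223 − 30 = 193 left.
May 1937 has 31 days: 193 − 31 = 162 left.
June 1937 has 30 days: 162 − 30 = 132 left.
July 1937 has 31 days: 132 − 31 = 101 left.
August 1937 has 31 days: 101 − 31 = 70 left.
September 1937 has 30 days: 70 − 30 = 40 left.
October 1937 has 31 days: 40 − 31 = 9 left.
9 days into November 1937 → November 9, 1937.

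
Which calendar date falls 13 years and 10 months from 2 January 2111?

Counting forward 13 years and 10 months from January 2, 2111.
+13 years → 2124; month 1 + 10 = 11 → November 2124.
Day 2 is valid in November, giving November 2, 2124.

November 2, 2124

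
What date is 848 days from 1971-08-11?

Counting forward 848 days from August 11, 1971.
August has 31 days, so 31 − 11 = 20 days remain after August 11, 1971; 848 − 20 = 828 left.
September 1971 has 30 days: 828 − 30 = 798 left.
October 1971 has 31 days: 798 − 31 = 767 left.
November 1971 has 30 days: 767 − 30 = 737 left.
December 1971 has 31 days: 737 − 31 = 706 left.
January 1972 has 31 days: 706 − 31 = 675 left.
February 1972 has 29 days (1972 is a leap year): 675 − 29 = 646 left.
March 1972 has 31 days: 646 − 31 = 615 left.
April 1972 has 30 days: 615 − 30 = 585 left.
May 1972 has 31 days: 585 − 31 = 554 left.
June 1972 has 30 days: 554 − 30 = 524 left.
July 1972 has 31 days: 524 − 31 = 493 left.
August 1972 has 31 days: 493 − 31 = 462 left.
September 1972 has 30 days: 462 − 30 = 432 left.
October 1972 has 31 days: 432 − 31 = 401 left.
November 1972 has 30 days: 401 − 30 = 371 left.
December 1972 has 31 days: 371 − 31 = 340 left.
January 1973 has 31 days: 340 − 31 = 309 left.
February 1973 has 28 days (1973 is not a leap year): 309 − 28 = 281 left.
March 1973 has 31 days: 281 − 31 = 250 left.
April 1973 has 30 days: 250 − 30 = 220 left.
May 1973 has 31 days: 220 − 31 = 189 left.
June 1973 has 30 days: 189 − 30 = 159 left.
July 1973 has 31 days: 159 − 31 = 128 left.
August 1973 has 31 days: 128 − 31 = 97 left.
September 1973 has 30 days: 97 − 30 = 67 left.
October 1973 has 31 days: 67 − 31 = 36 left.
November 1973 has 30 days: 36 − 30 = 6 left.
6 days into December 1973 → December 6, 1973.

December 6, 1973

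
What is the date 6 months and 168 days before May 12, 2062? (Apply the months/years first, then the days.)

May 28, 2061

Subtracting 6 months and 168 days from May 12, 2062: first the month/year part, then the days.
month 5 − 6 = -1, which is month 11 of year 2061 → November 2061.
Day 12 is valid in November, giving November 12, 2061.
Now subtract 168 days from November 12, 2061.
Going back 12 days from November 12, 2061 reaches the end of the previous month; 168 − 12 = 156 left.
October 2061 has 31 days: 156 − 31 = 125 left.
September 2061 has 30 days: 125 − 30 = 95 left.
August 2061 has 31 days: 95 − 31 = 64 left.
July 2061 has 31 days: 64 − 31 = 33 left.
June 2061 has 30 days: 33 − 30 = 3 left.
May 2061 has 31 days; 31 − 3 = 28 → May 28, 2061.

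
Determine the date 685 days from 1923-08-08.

June 23, 1925

Counting forward 685 days from August 8, 1923.
August has 31 days, so 31 − 8 = 23 days remain after August 8, 1923; 685 − 23 = 662 left.
September 1923 has 30 days: 662 − 30 = 632 left.
October 1923 has 31 days: 632 − 31 = 601 left.
November 1923 has 30 days: 601 − 30 = 571 left.
December 1923 has 31 days: 571 − 31 = 540 left.
January 1924 has 31 days: 540 − 31 = 509 left.
February 1924 has 29 days (1924 is a leap year): 509 − 29 = 480 left.
March 1924 has 31 days: 480 − 31 = 449 left.
April 1924 has 30 days: 449 − 30 = 419 left.
May 1924 has 31 days: 419 − 31 = 388 left.
June 1924 has 30 days: 388 − 30 = 358 left.
July 1924 has 31 days: 358 − 31 = 327 left.
August 1924 has 31 days: 327 − 31 = 296 left.
September 1924 has 30 days: 296 − 30 = 266 left.
October 1924 has 31 days: 266 − 31 = 235 left.
November 1924 has 30 days: 235 − 30 = 205 left.
December 1924 has 31 days: 205 − 31 = 174 left.
January 1925 has 31 days: 174 − 31 = 143 left.
February 1925 has 28 days (1925 is not a leap year): 143 − 28 = 115 left.
March 1925 has 31 days: 115 − 31 = 84 left.
April 1925 has 30 days: 84 − 30 = 54 left.
May 1925 has 31 days: 54 − 31 = 23 left.
23 days into June 1925 → June 23, 1925.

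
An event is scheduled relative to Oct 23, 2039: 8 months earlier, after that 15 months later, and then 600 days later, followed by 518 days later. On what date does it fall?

Counting back 8 months from October 23, 2039:
month 10 − 8 = 2 → February 2039.
Day 23 is valid in February, giving February 23, 2039.
Counting forward 15 months from February 23, 2039:
month 2 + 15 = 17, which is month 5 of year 2040 → May 2040.
Day 23 is valid in May, giving May 23, 2040.
Advancing 600 days from May 23, 2040:
May has 31 days, so 31 − 23 = 8 days remain after May 23, 2040; 600 − 8 = 592 left.
June 2040 has 30 days: 592 − 30 = 562 left.
July 2040 has 31 days: 562 − 31 = 531 left.
August 2040 has 31 days: 531 − 31 = 500 left.
September 2040 has 30 days: 500 − 30 = 470 left.
October 2040 has 31 days: 470 − 31 = 439 left.
November 2040 has 30 days: 439 − 30 = 409 left.
December 2040 has 31 days: 409 − 31 = 378 left.
January 2041 has 31 days: 378 − 31 = 347 left.
February 2041 has 28 days (2041 is not a leap year): 347 − 28 = 319 left.
March 2041 has 31 days: 319 − 31 = 288 left.
April 2041 has 30 days: 288 − 30 = 258 left.
May 2041 has 31 days: 258 − 31 = 227 left.
June 2041 has 30 days: 227 − 30 = 197 left.
July 2041 has 31 days: 197 − 31 = 166 left.
August 2041 has 31 days: 166 − 31 = 135 left.
September 2041 has 30 days: 135 − 30 = 105 left.
October 2041 has 31 days: 105 − 31 = 74 left.
November 2041 has 30 days: 74 − 30 = 44 left.
December 2041 has 31 days: 44 − 31 = 13 left.
13 days into January 2042 → January 13, 2042.
Counting forward 518 days from January 13, 2042:
January has 31 days, so 31 − 13 = 18 days remain after January 13, 2042; 518 − 18 = 500 left.
February 2042 has 28 days (2042 is not a leap year): 500 − 28 = 472 left.
March 2042 has 31 days: 472 − 31 = 441 left.
April 2042 has 30 days: 441 − 30 = 411 left.
May 2042 has 31 days: 411 − 31 = 380 left.
June 2042 has 30 days: 380 − 30 = 350 left.
July 2042 has 31 days: 350 − 31 = 319 left.
August 2042 has 31 days: 319 − 31 = 288 left.
September 2042 has 30 days: 288 − 30 = 258 left.
October 2042 has 31 days: 258 − 31 = 227 left.
November 2042 has 30 days: 227 − 30 = 197 left.
December 2042 has 31 days: 197 − 31 = 166 left.
January 2043 has 31 days: 166 − 31 = 135 left.
February 2043 has 28 days (2043 is not a leap year): 135 − 28 = 107 left.
March 2043 has 31 days: 107 − 31 = 76 left.
April 2043 has 30 days: 76 − 30 = 46 left.
May 2043 has 31 days: 46 − 31 = 15 left.
15 days into June 2043 → June 15, 2043.

June 15, 2043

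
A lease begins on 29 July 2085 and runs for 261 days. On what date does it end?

Adding 261 days from July 29, 2085.
July has 31 days, so 31 − 29 = 2 days remain after July 29, 2085; 261 − 2 = 259 left.
August 2085 has 31 days: 259 − 31 = 228 left.
September 2085 has 30 days: 228 − 30 = 198 left.
October 2085 has 31 days: 198 − 31 = 167 left.
November 2085 has 30 days: 167 − 30 = 137 left.
December 2085 has 31 days: 137 − 31 = 106 left.
January 2086 has 31 days: 106 − 31 = 75 left.
February 2086 has 28 days (2086 is not a leap year): 75 − 28 = 47 left.
March 2086 has 31 days: 47 − 31 = 16 left.
16 days into April 2086 → April 16, 2086.

April 16, 2086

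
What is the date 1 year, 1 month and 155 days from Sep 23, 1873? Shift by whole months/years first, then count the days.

Counting forward 1 year, 1 month and 155 days from September 23, 1873: first the month/year part, then the days.
+1 year → 1874; month 9 + 1 = 10 → October 1874.
Day 23 is valid in October, giving October 23, 1874.
Now add 155 days from October 23, 1874.
October has 31 days, so 31 − 23 = 8 days remain after October 23, 1874; 155 − 8 = 147 left.
November 1874 has 30 days: 147 − 30 = 117 left.
December 1874 has 31 days: 117 − 31 = 86 left.
January 1875 has 31 days: 86 − 31 = 55 left.
February 1875 has 28 days (1875 is not a leap year): 55 − 28 = 27 left.
27 days into March 1875 → March 27, 1875.

March 27, 1875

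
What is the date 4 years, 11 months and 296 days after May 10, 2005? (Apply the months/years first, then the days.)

Advancing 4 years, 11 months and 296 days from May 10, 2005: first the month/year part, then the days.
+4 years → 2009; month 5 + 11 = 16, which is month 4 of year 2010 → April 2010.
Day 10 is valid in April, giving April 10, 2010.
Now add 296 days from April 10, 2010.
April has 30 days, so 30 − 10 = 20 days remain after April 10, 2010; 296 − 20 = 276 left.
May 2010 has 31 days: 276 − 31 = 245 left.
June 2010 has 30 days: 245 − 30 = 215 left.
July 2010 has 31 days: 215 − 31 = 184 left.
August 2010 has 31 days: 184 − 31 = 153 left.
September 2010 has 30 days: 153 − 30 = 123 left.
October 2010 has 31 days: 123 − 31 = 92 left.
November 2010 has 30 days: 92 − 30 = 62 left.
December 2010 has 31 days: 62 − 31 = 31 left.
31 days into January 2011 → January 31, 2011.

January 31, 2011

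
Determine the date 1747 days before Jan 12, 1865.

Counting back 1747 days from January 12, 1865.
Going back 12 days from January 12, 1865 reaches the end of the previous month; 1747 − 12 = 1735 left.
December 1864 has 31 days: 1735 − 31 = 1704 left.
November 1864 has 30 days: 1704 − 30 = 1674 left.
October 1864 has 31 days: 1674 − 31 = 1643 left.
September 1864 has 30 days: 1643 − 30 = 1613 left.
August 1864 has 31 days: 1613 − 31 = 1582 left.
July 1864 has 31 days: 1582 − 31 = 1551 left.
June 1864 has 30 days: 1551 − 30 = 1521 left.
May 1864 has 31 days: 1521 − 31 = 1490 left.
April 1864 has 30 days: 1490 − 30 = 1460 left.
March 1864 has 31 days: 1460 − 31 = 1429 left.
February 1864 has 29 days (1864 is a leap year): 1429 − 29 = 1400 left.
January 1864 has 31 days: 1400 − 31 = 1369 left.
December 1863 has 31 days: 1369 − 31 = 1338 left.
November 1863 has 30 days: 1338 − 30 = 1308 left.
October 1863 has 31 days: 1308 − 31 = 1277 left.
September 1863 has 30 days: 1277 − 30 = 1247 left.
August 1863 has 31 days: 1247 − 31 = 1216 left.
July 1863 has 31 days: 1216 − 31 = 1185 left.
June 1863 has 30 days: 1185 − 30 = 1155 left.
May 1863 has 31 days: 1155 − 31 = 1124 left.
April 1863 has 30 days: 1124 − 30 = 1094 left.
March 1863 has 31 days: 1094 − 31 = 1063 left.
February 1863 has 28 days (1863 is not a leap year): 1063 − 28 = 1035 left.
January 1863 has 31 days: 1035 − 31 = 1004 left.
December 1862 has 31 days: 1004 − 31 = 973 left.
November 1862 has 30 days: 973 − 30 = 943 left.
October 1862 has 31 days: 943 − 31 = 912 left.
September 1862 has 30 days: 912 − 30 = 882 left.
August 1862 has 31 days: 882 − 31 = 851 left.
July 1862 has 31 days: 851 − 31 = 820 left.
June 1862 has 30 days: 820 − 30 = 790 left.
May 1862 has 31 days: 790 − 31 = 759 left.
April 1862 has 30 days: 759 − 30 = 729 left.
March 1862 has 31 days: 729 − 31 = 698 left.
February 1862 has 28 days (1862 is not a leap year): 698 − 28 = 670 left.
January 1862 has 31 days: 670 − 31 = 639 left.
December 1861 has 31 days: 639 − 31 = 608 left.
November 1861 has 30 days: 608 − 30 = 578 left.
October 1861 has 31 days: 578 − 31 = 547 left.
September 1861 has 30 days: 547 − 30 = 517 left.
August 1861 has 31 days: 517 − 31 = 486 left.
July 1861 has 31 days: 486 − 31 = 455 left.
June 1861 has 30 days: 455 − 30 = 425 left.
May 1861 has 31 days: 425 − 31 = 394 left.
April 1861 has 30 days: 394 − 30 = 364 left.
March 1861 has 31 days: 364 − 31 = 333 left.
February 1861 has 28 days (1861 is not a leap year): 333 − 28 = 305 left.
January 1861 has 31 days: 305 − 31 = 274 left.
December 1860 has 31 days: 274 − 31 = 243 left.
November 1860 has 30 days: 243 − 30 = 213 left.
October 1860 has 31 days: 213 − 31 = 182 left.
September 1860 has 30 days: 182 − 30 = 152 left.
August 1860 has 31 days: 152 − 31 = 121 left.
July 1860 has 31 days: 121 − 31 = 90 left.
June 1860 has 30 days: 90 − 30 = 60 left.
May 1860 has 31 days: 60 − 31 = 29 left.
April 1860 has 30 days; 30 − 29 = 1 → April 1, 1860.

April 1, 1860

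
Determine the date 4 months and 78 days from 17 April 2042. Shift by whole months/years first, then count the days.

Counting forward 4 months and 78 days from April 17, 2042: first the month/year part, then the days.
month 4 + 4 = 8 → August 2042.
Day 17 is valid in August, giving August 17, 2042.
Now add 78 days from August 17, 2042.
August has 31 days, so 31 − 17 = 14 days remain after August 17, 2042; 78 − 14 = 64 left.
September 2042 has 30 days: 64 − 30 = 34 left.
October 2042 has 31 days: 34 − 31 = 3 left.
3 days into November 2042 → November 3, 2042.

November 3, 2042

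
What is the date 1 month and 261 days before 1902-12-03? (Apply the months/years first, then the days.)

Counting back 1 month and 261 days from December 3, 1902: first the month/year part, then the days.
month 12 − 1 = 11 → November 1902.
Day 3 is valid in November, giving November 3, 1902.
Now subtract 261 days from November 3, 1902.
Going back 3 days from November 3, 1902 reaches the end of the previous month; 261 − 3 = 258 left.
October 1902 has 31 days: 258 − 31 = 227 left.
September 1902 has 30 days: 227 − 30 = 197 left.
August 1902 has 31 days: 197 − 31 = 166 left.
July 1902 has 31 days: 166 − 31 = 135 left.
June 1902 has 30 days: 135 − 30 = 105 left.
May 1902 has 31 days: 105 − 31 = 74 left.
April 1902 has 30 days: 74 − 30 = 44 left.
March 1902 has 31 days: 44 − 31 = 13 left.
February 1902 has 28 days; 28 − 13 = 15 → February 15, 1902.

February 15, 1902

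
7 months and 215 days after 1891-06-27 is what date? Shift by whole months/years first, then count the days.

August 29, 1892

Advancing 7 months and 215 days from June 27, 1891: first the month/year part, then the days.
month 6 + 7 = 13, which is month 1 of year 1892 → January 1892.
Day 27 is valid in January, giving January 27, 1892.
Now add 215 days from January 27, 1892.
January has 31 days, so 31 − 27 = 4 days remain after January 27, 1892; 215 − 4 = 211 left.
February 1892 has 29 days (1892 is a leap year): 211 − 29 = 182 left.
March 1892 has 31 days: 182 − 31 = 151 left.
April 1892 has 30 days: 151 − 30 = 121 left.
May 1892 has 31 days: 121 − 31 = 90 left.
June 1892 has 30 days: 90 − 30 = 60 left.
July 1892 has 31 days: 60 − 31 = 29 left.
29 days into August 1892 → August 29, 1892.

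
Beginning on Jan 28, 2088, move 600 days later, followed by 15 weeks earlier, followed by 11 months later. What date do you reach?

Adding 600 days from January 28, 2088:
January has 31 days, so 31 − 28 = 3 days remain after January 28, 2088; 600 − 3 = 597 left.
February 2088 has 29 days (2088 is a leap year): 597 − 29 = 568 left.
March 2088 has 31 days: 568 − 31 = 537 left.
April 2088 has 30 days: 537 − 30 = 507 left.
May 2088 has 31 days: 507 − 31 = 476 left.
June 2088 has 30 days: 476 − 30 = 446 left.
July 2088 has 31 days: 446 − 31 = 415 left.
August 2088 has 31 days: 415 − 31 = 384 left.
September 2088 has 30 days: 384 − 30 = 354 left.
October 2088 has 31 days: 354 − 31 = 323 left.
November 2088 has 30 days: 323 − 30 = 293 left.
December 2088 has 31 days: 293 − 31 = 262 left.
January 2089 has 31 days: 262 − 31 = 231 left.
February 2089 has 28 days (2089 is not a leap year): 231 − 28 = 203 left.
March 2089 has 31 days: 203 − 31 = 172 left.
April 2089 has 30 days: 172 − 30 = 142 left.
May 2089 has 31 days: 142 − 31 = 111 left.
June 2089 has 30 days: 111 − 30 = 81 left.
July 2089 has 31 days: 81 − 31 = 50 left.
August 2089 has 31 days: 50 − 31 = 19 left.
19 days into September 2089 → September 19, 2089.
Subtracting 15 weeks (= 105 days) from September 19, 2089:
Going back 19 days from September 19, 2089 reaches the end of the previous month; 105 − 19 = 86 left.
August 2089 has 31 days: 86 − 31 = 55 left.
July 2089 has 31 days: 55 − 31 = 24 left.
June 2089 has 30 days; 30 − 24 = 6 → June 6, 2089.
Advancing 11 months from June 6, 2089:
month 6 + 11 = 17, which is month 5 of year 2090 → May 2090.
Day 6 is valid in May, giving May 6, 2090.

May 6, 2090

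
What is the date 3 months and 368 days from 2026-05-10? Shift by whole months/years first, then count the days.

Counting forward 3 months and 368 days from May 10, 2026: first the month/year part, then the days.
month 5 + 3 = 8 → August 2026.
Day 10 is valid in August, giving August 10, 2026.
Now add 368 days from August 10, 2026.
August has 31 days, so 31 − 10 = 21 days remain after August 10, 2026; 368 − 21 = 347 left.
September 2026 has 30 days: 347 − 30 = 317 left.
October 2026 has 31 days: 317 − 31 = 286 left.
November 2026 has 30 days: 286 − 30 = 256 left.
December 2026 has 31 days: 256 − 31 = 225 left.
January 2027 has 31 days: 225 − 31 = 194 left.
February 2027 has 28 days (2027 is not a leap year): 194 − 28 = 166 left.
March 2027 has 31 days: 166 − 31 = 135 left.
April 2027 has 30 days: 135 − 30 = 105 left.
May 2027 has 31 days: 105 − 31 = 74 left.
June 2027 has 30 days: 74 − 30 = 44 left.
July 2027 has 31 days: 44 − 31 = 13 left.
13 days into August 2027 → August 13, 2027.

August 13, 2027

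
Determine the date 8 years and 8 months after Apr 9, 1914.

Adding 8 years and 8 months from April 9, 1914.
+8 years → 1922; month 4 + 8 = 12 → December 1922.
Day 9 is valid in December, giving December 9, 1922.

December 9, 1922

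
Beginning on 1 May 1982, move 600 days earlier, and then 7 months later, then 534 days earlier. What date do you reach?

October 22, 1979

Going back 600 days from May 1, 1982:
Going back 1 day from May 1, 1982 reaches the end of the previous month; 600 − 1 = 599 left.
April 1982 has 30 days: 599 − 30 = 569 left.
March 1982 has 31 days: 569 − 31 = 538 left.
February 1982 has 28 days (1982 is not a leap year): 538 − 28 = 510 left.
January 1982 has 31 days: 510 − 31 = 479 left.
December 1981 has 31 days: 479 − 31 = 448 left.
November 1981 has 30 days: 448 − 30 = 418 left.
October 1981 has 31 days: 418 − 31 = 387 left.
September 1981 has 30 days: 387 − 30 = 357 left.
August 1981 has 31 days: 357 − 31 = 326 left.
July 1981 has 31 days: 326 − 31 = 295 left.
June 1981 has 30 days: 295 − 30 = 265 left.
May 1981 has 31 days: 265 − 31 = 234 left.
April 1981 has 30 days: 234 − 30 = 204 left.
March 1981 has 31 days: 204 − 31 = 173 left.
February 1981 has 28 days (1981 is not a leap year): 173 − 28 = 145 left.
January 1981 has 31 days: 145 − 31 = 114 left.
December 1980 has 31 days: 114 − 31 = 83 left.
November 1980 has 30 days: 83 − 30 = 53 left.
October 1980 has 31 days: 53 − 31 = 22 left.
September 1980 has 30 days; 30 − 22 = 8 → September 8, 1980.
Advancing 7 months from September 8, 1980:
month 9 + 7 = 16, which is month 4 of year 1981 → April 1981.
Day 8 is valid in April, giving April 8, 1981.
Going back 534 days from April 8, 1981:
Going back 8 days from April 8, 1981 reaches the end of the previous month; 534 − 8 = 526 left.
March 1981 has 31 days: 526 − 31 = 495 left.
February 1981 has 28 days (1981 is not a leap year): 495 − 28 = 467 left.
January 1981 has 31 days: 467 − 31 = 436 left.
December 1980 has 31 days: 436 − 31 = 405 left.
November 1980 has 30 days: 405 − 30 = 375 left.
October 1980 has 31 days: 375 − 31 = 344 left.
September 1980 has 30 days: 344 − 30 = 314 left.
August 1980 has 31 days: 314 − 31 = 283 left.
July 1980 has 31 days: 283 − 31 = 252 left.
June 1980 has 30 days: 252 − 30 = 222 left.
May 1980 has 31 days: 222 − 31 = 191 left.
April 1980 has 30 days: 191 − 30 = 161 left.
March 1980 has 31 days: 161 − 31 = 130 left.
February 1980 has 29 days (1980 is a leap year): 130 − 29 = 101 left.
January 1980 has 31 days: 101 − 31 = 70 left.
December 1979 has 31 days: 70 − 31 = 39 left.
November 1979 has 30 days: 39 − 30 = 9 left.
October 1979 has 31 days; 31 − 9 = 22 → October 22, 1979.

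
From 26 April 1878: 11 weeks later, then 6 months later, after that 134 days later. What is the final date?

May 26, 1879

Advancing 11 weeks (= 77 days) from April 26, 1878:
April has 30 days, so 30 − 26 = 4 days remain after April 26, 1878; 77 − 4 = 73 left.
May 1878 has 31 days: 73 − 31 = 42 left.
June 1878 has 30 days: 42 − 30 = 12 left.
12 days into July 1878 → July 12, 1878.
Adding 6 months from July 12, 1878:
month 7 + 6 = 13, which is month 1 of year 1879 → January 1879.
Day 12 is valid in January, giving January 12, 1879.
Adding 134 days from January 12, 1879:
January has 31 days, so 31 − 12 = 19 days remain after January 12, 1879; 134 − 19 = 115 left.
February 1879 has 28 days (1879 is not a leap year): 115 − 28 = 87 left.
March 1879 has 31 days: 87 − 31 = 56 left.
April 1879 has 30 days: 56 − 30 = 26 left.
26 days into May 1879 → May 26, 1879.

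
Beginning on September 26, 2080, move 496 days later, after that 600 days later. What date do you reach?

Adding 496 days from September 26, 2080:
September has 30 days, so 30 − 26 = 4 days remain after September 26, 2080; 496 − 4 = 492 left.
October 2080 has 31 days: 492 − 31 = 461 left.
November 2080 has 30 days: 461 − 30 = 431 left.
December 2080 has 31 days: 431 − 31 = 400 left.
January 2081 has 31 days: 400 − 31 = 369 left.
February 2081 has 28 days (2081 is not a leap year): 369 − 28 = 341 left.
March 2081 has 31 days: 341 − 31 = 310 left.
April 2081 has 30 days: 310 − 30 = 280 left.
May 2081 has 31 days: 280 − 31 = 249 left.
June 2081 has 30 days: 249 − 30 = 219 left.
July 2081 has 31 days: 219 − 31 = 188 left.
August 2081 has 31 days: 188 − 31 = 157 left.
September 2081 has 30 days: 157 − 30 = 127 left.
October 2081 has 31 days: 127 − 31 = 96 left.
November 2081 has 30 days: 96 − 30 = 66 left.
December 2081 has 31 days: 66 − 31 = 35 left.
January 2082 has 31 days: 35 − 31 = 4 left.
4 days into February 2082 → February 4, 2082.
Advancing 600 days from February 4, 2082:
February has 28 days, so 28 − 4 = 24 days remain after February 4, 2082; 600 − 24 = 576 left.
March 2082 has 31 days: 576 − 31 = 545 left.
April 2082 has 30 days: 545 − 30 = 515 left.
May 2082 has 31 days: 515 − 31 = 484 left.
June 2082 has 30 days: 484 − 30 = 454 left.
July 2082 has 31 days: 454 − 31 = 423 left.
August 2082 has 31 days: 423 − 31 = 392 left.
September 2082 has 30 days: 392 − 30 = 362 left.
October 2082 has 31 days: 362 − 31 = 331 left.
November 2082 has 30 days: 331 − 30 = 301 left.
December 2082 has 31 days: 301 − 31 = 270 left.
January 2083 has 31 days: 270 − 31 = 239 left.
February 2083 has 28 days (2083 is not a leap year): 239 − 28 = 211 left.
March 2083 has 31 days: 211 − 31 = 180 left.
April 2083 has 30 days: 180 − 30 = 150 left.
May 2083 has 31 days: 150 − 31 = 119 left.
June 2083 has 30 days: 119 − 30 = 89 left.
July 2083 has 31 days: 89 − 31 = 58 left.
August 2083 has 31 days: 58 − 31 = 27 left.
27 days into September 2083 → September 27, 2083.

September 27, 2083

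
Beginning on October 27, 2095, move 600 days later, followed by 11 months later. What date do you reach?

Counting forward 600 days from October 27, 2095:
October has 31 days, so 31 − 27 = 4 days remain after October 27, 2095; 600 − 4 = 596 left.
November 2095 has 30 days: 596 − 30 = 566 left.
December 2095 has 31 days: 566 − 31 = 535 left.
January 2096 has 31 days: 535 − 31 = 504 left.
February 2096 has 29 days (2096 is a leap year): 504 − 29 = 475 left.
March 2096 has 31 days: 475 − 31 = 444 left.
April 2096 has 30 days: 444 − 30 = 414 left.
May 2096 has 31 days: 414 − 31 = 383 left.
June 2096 has 30 days: 383 − 30 = 353 left.
July 2096 has 31 days: 353 − 31 = 322 left.
August 2096 has 31 days: 322 − 31 = 291 left.
September 2096 has 30 days: 291 − 30 = 261 left.
October 2096 has 31 days: 261 − 31 = 230 left.
November 2096 has 30 days: 230 − 30 = 200 left.
December 2096 has 31 days: 200 − 31 = 169 left.
January 2097 has 31 days: 169 − 31 = 138 left.
February 2097 has 28 days (2097 is not a leap year): 138 − 28 = 110 left.
March 2097 has 31 days: 110 − 31 = 79 left.
April 2097 has 30 days: 79 − 30 = 49 left.
May 2097 has 31 days: 49 − 31 = 18 left.
18 days into June 2097 → June 18, 2097.
Advancing 11 months from June 18, 2097:
month 6 + 11 = 17, which is month 5 of year 2098 → May 2098.
Day 18 is valid in May, giving May 18, 2098.

May 18, 2098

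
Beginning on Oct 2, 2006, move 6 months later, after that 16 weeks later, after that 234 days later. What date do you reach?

Counting forward 6 months from October 2, 2006:
month 10 + 6 = 16, which is month 4 of year 2007 → April 2007.
Day 2 is valid in April, giving April 2, 2007.
Advancing 16 weeks (= 112 days) from April 2, 2007:
April has 30 days, so 30 − 2 = 28 days remain after April 2, 2007; 112 − 28 = 84 left.
May 2007 has 31 days: 84 − 31 = 53 left.
June 2007 has 30 days: 53 − 30 = 23 left.
23 days into July 2007 → July 23, 2007.
Advancing 234 days from July 23, 2007:
July has 31 days, so 31 − 23 = 8 days remain after July 23, 2007; 234 − 8 = 226 left.
August 2007 has 31 days: 226 − 31 = 195 left.
September 2007 has 30 days: 195 − 30 = 165 left.
October 2007 has 31 days: 165 − 31 = 134 left.
November 2007 has 30 days: 134 − 30 = 104 left.
December 2007 has 31 days: 104 − 31 = 73 left.
January 2008 has 31 days: 73 − 31 = 42 left.
February 2008 has 29 days (2008 is a leap year): 42 − 29 = 13 left.
13 days into March 2008 → March 13, 2008.

March 13, 2008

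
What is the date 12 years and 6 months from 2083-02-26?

August 26, 2095

Counting forward 12 years and 6 months from February 26, 2083.
+12 years → 2095; month 2 + 6 = 8 → August 2095.
Day 26 is valid in August, giving August 26, 2095.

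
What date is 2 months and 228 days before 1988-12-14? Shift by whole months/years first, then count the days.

Counting back 2 months and 228 days from December 14, 1988: first the month/year part, then the days.
month 12 − 2 = 10 → October 1988.
Day 14 is valid in October, giving October 14, 1988.
Now subtract 228 days from October 14, 1988.
Going back 14 days from October 14, 1988 reaches the end of the previous month; 228 − 14 = 214 left.
September 1988 has 30 days: 214 − 30 = 184 left.
August 1988 has 31 days: 184 − 31 = 153 left.
July 1988 has 31 days: 153 − 31 = 122 left.
June 1988 has 30 days: 122 − 30 = 92 left.
May 1988 has 31 days: 92 − 31 = 61 left.
April 1988 has 30 days: 61 − 30 = 31 left.
March 1988 has 31 days: 31 − 31 = 0 left.
February 1988 has 29 days; 29 − 0 = 29 → February 29, 1988.

February 29, 1988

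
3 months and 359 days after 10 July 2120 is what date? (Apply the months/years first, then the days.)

Adding 3 months and 359 days from July 10, 2120: first the month/year part, then the days.
month 7 + 3 = 10 → October 2120.
Day 10 is valid in October, giving October 10, 2120.
Now add 359 days from October 10, 2120.
October has 31 days, so 31 − 10 = 21 days remain after October 10, 2120; 359 − 21 = 338 left.
November 2120 has 30 days: 338 − 30 = 308 left.
December 2120 has 31 days: 308 − 31 = 277 left.
January 2121 has 31 days: 277 − 31 = 246 left.
February 2121 has 28 days (2121 is not a leap year): 246 − 28 = 218 left.
March 2121 has 31 days: 218 − 31 = 187 left.
April 2121 has 30 days: 187 − 30 = 157 left.
May 2121 has 31 days: 157 − 31 = 126 left.
June 2121 has 30 days: 126 − 30 = 96 left.
July 2121 has 31 days: 96 − 31 = 65 left.
August 2121 has 31 days: 65 − 31 = 34 left.
September 2121 has 30 days: 34 − 30 = 4 left.
4 days into October 2121 → October 4, 2121.

October 4, 2121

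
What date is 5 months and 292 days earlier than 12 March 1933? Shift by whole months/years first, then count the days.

Going back 5 months and 292 days from March 12, 1933: first the month/year part, then the days.
month 3 − 5 = -2, which is month 10 of year 1932 → October 1932.
Day 12 is valid in October, giving October 12, 1932.
Now subtract 292 days from October 12, 1932.
Going back 12 days from October 12, 1932 reaches the end of the previous month; 292 − 12 = 280 left.
September 1932 has 30 days: 280 − 30 = 250 left.
August 1932 has 31 days: 250 − 31 = 219 left.
July 1932 has 31 days: 219 − 31 = 188 left.
June 1932 has 30 days: 188 − 30 = 158 left.
May 1932 has 31 days: 158 − 31 = 127 left.
April 1932 has 30 days: 127 − 30 = 97 left.
March 1932 has 31 days: 97 − 31 = 66 left.
February 1932 has 29 days (1932 is a leap year): 66 − 29 = 37 left.
January 1932 has 31 days: 37 − 31 = 6 left.
December 1931 has 31 days; 31 − 6 = 25 → December 25, 1931.

December 25, 1931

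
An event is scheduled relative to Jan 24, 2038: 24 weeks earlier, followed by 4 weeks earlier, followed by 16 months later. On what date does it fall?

Subtracting 24 weeks (= 168 days) from January 24, 2038:
Going back 24 days from January 24, 2038 reaches the end of the previous month; 168 − 24 = 144 left.
December 2037 has 31 days: 144 − 31 = 113 left.
November 2037 has 30 days: 113 − 30 = 83 left.
October 2037 has 31 days: 83 − 31 = 52 left.
September 2037 has 30 days: 52 − 30 = 22 left.
August 2037 has 31 days; 31 − 22 = 9 → August 9, 2037.
Counting back 4 weeks (= 28 days) from August 9, 2037:
Going back 9 days from August 9, 2037 reaches the end of the previous month; 28 − 9 = 19 left.
July 2037 has 31 days; 31 − 19 = 12 → July 12, 2037.
Adding 16 months from July 12, 2037:
month 7 + 16 = 23, which is month 11 of year 2038 → November 2038.
Day 12 is valid in November, giving November 12, 2038.

November 12, 2038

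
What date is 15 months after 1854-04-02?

Adding 15 months from April 2, 1854.
month 4 + 15 = 19, which is month 7 of year 1855 → July 1855.
Day 2 is valid in July, giving July 2, 1855.

July 2, 1855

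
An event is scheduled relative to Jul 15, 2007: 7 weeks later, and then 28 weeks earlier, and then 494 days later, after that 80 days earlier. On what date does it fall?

April 7, 2008

Counting forward 7 weeks (= 49 days) from July 15, 2007:
July has 31 days, so 31 − 15 = 16 days remain after July 15, 2007; 49 − 16 = 33 left.
August 2007 has 31 days: 33 − 31 = 2 left.
2 days into September 2007 → September 2, 2007.
Counting back 28 weeks (= 196 days) from September 2, 2007:
Going back 2 days from September 2, 2007 reaches the end of the previous month; 196 − 2 = 194 left.
August 2007 has 31 days: 194 − 31 = 163 left.
July 2007 has 31 days: 163 − 31 = 132 left.
June 2007 has 30 days: 132 − 30 = 102 left.
May 2007 has 31 days: 102 − 31 = 71 left.
April 2007 has 30 days: 71 − 30 = 41 left.
March 2007 has 31 days: 41 − 31 = 10 left.
February 2007 has 28 days; 28 − 10 = 18 → February 18, 2007.
Counting forward 494 days from February 18, 2007:
February has 28 days, so 28 − 18 = 10 days remain after February 18, 2007; 494 − 10 = 484 left.
March 2007 has 31 days: 484 − 31 = 453 left.
April 2007 has 30 days: 453 − 30 = 423 left.
May 2007 has 31 days: 423 − 31 = 392 left.
June 2007 has 30 days: 392 − 30 = 362 left.
July 2007 has 31 days: 362 − 31 = 331 left.
August 2007 has 31 days: 331 − 31 = 300 left.
September 2007 has 30 days: 300 − 30 = 270 left.
October 2007 has 31 days: 270 − 31 = 239 left.
November 2007 has 30 days: 239 − 30 = 209 left.
December 2007 has 31 days: 209 − 31 = 178 left.
January 2008 has 31 days: 178 − 31 = 147 left.
February 2008 has 29 days (2008 is a leap year): 147 − 29 = 118 left.
March 2008 has 31 days: 118 − 31 = 87 left.
April 2008 has 30 days: 87 − 30 = 57 left.
May 2008 has 31 days: 57 − 31 = 26 left.
26 days into June 2008 → June 26, 2008.
Subtracting 80 days from June 26, 2008:
Going back 26 days from June 26, 2008 reaches the end of the previous month; 80 − 26 = 54 left.
May 2008 has 31 days: 54 − 31 = 23 left.
April 2008 has 30 days; 30 − 23 = 7 → April 7, 2008.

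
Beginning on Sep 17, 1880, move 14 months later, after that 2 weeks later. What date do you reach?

December 1, 1881

Adding 14 months from September 17, 1880:
month 9 + 14 = 23, which is month 11 of year 1881 → November 1881.
Day 17 is valid in November, giving November 17, 1881.
Advancing 2 weeks (= 14 days) from November 17, 1881:
November has 30 days, so 30 − 17 = 13 days remain after November 17, 1881; 14 − 13 = 1 left.
1 day into December 1881 → December 1, 1881.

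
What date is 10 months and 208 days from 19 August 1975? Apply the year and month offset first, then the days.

January 13, 1977

Counting forward 10 months and 208 days from August 19, 1975: first the month/year part, then the days.
month 8 + 10 = 18, which is month 6 of year 1976 → June 1976.
Day 19 is valid in June, giving June 19, 1976.
Now add 208 days from June 19, 1976.
June has 30 days, so 30 − 19 = 11 days remain after June 19, 1976; 208 − 11 = 197 left.
July 1976 has 31 days: 197 − 31 = 166 left.
August 1976 has 31 days: 166 − 31 = 135 left.
September 1976 has 30 days: 135 − 30 = 105 left.
October 1976 has 31 days: 105 − 31 = 74 left.
November 1976 has 30 days: 74 − 30 = 44 left.
December 1976 has 31 days: 44 − 31 = 13 left.
13 days into January 1977 → January 13, 1977.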